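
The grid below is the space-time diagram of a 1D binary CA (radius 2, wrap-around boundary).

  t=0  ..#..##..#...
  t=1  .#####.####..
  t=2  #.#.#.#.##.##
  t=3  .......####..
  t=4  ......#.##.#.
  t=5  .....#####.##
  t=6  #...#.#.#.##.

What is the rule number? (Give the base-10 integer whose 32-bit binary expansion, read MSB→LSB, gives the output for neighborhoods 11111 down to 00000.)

  nb #####: next=.  (t=1,i=3, bit31=0)
  nb ####.: next=#  (t=1,i=4, bit30=1)
  nb ###.#: next=.  (t=1,i=5, bit29=0)
  nb ###..: next=.  (t=1,i=10, bit28=0)
  nb ##.##: next=#  (t=1,i=6, bit27=1)
  nb ##.#.: next=.  (t=2,i=1, bit26=0)
  nb ##..#: next=#  (t=0,i=7, bit25=1)
  nb ##...: next=#  (t=1,i=11, bit24=1)
  nb #.###: next=.  (t=1,i=7, bit23=0)
  nb #.##.: next=#  (t=2,i=8, bit22=1)
  nb #.#.#: next=.  (t=2,i=2, bit21=0)
  nb #.#..: next=#  (t=4,i=11, bit20=1)
  nb #..##: next=#  (t=0,i=4, bit19=1)
  nb #..#.: next=#  (t=0,i=8, bit18=1)
  nb #...#: next=#  (t=1,i=12, bit17=1)
  nb #....: next=.  (t=0,i=11, bit16=0)
  nb .####: next=#  (t=1,i=2, bit15=1)
  nb .###.: next=.  (t=2,i=12, bit14=0)
  nb .##.#: next=#  (t=2,i=9, bit13=1)
  nb .##..: next=.  (t=0,i=6, bit12=0)
  nb .#.##: next=#  (t=2,i=7, bit11=1)
  nb .#.#.: next=.  (t=2,i=3, bit10=0)
  nb .#..#: next=#  (t=0,i=3, bit9=1)
  nb .#...: next=#  (t=0,i=10, bit8=1)
  nb ..###: next=.  (t=1,i=1, bit7=0)
  nb ..##.: next=#  (t=0,i=5, bit6=1)
  nb ..#.#: next=#  (t=4,i=6, bit5=1)
  nb ..#..: next=#  (t=0,i=2, bit4=1)
  nb ...##: next=#  (t=1,i=0, bit3=1)
  nb ...#.: next=#  (t=0,i=1, bit2=1)
  nb ....#: next=.  (t=0,i=0, bit1=0)
  nb .....: next=.  (t=0,i=12, bit0=0)
  bits 01001011010111101010101101111100 = 1264495484

1264495484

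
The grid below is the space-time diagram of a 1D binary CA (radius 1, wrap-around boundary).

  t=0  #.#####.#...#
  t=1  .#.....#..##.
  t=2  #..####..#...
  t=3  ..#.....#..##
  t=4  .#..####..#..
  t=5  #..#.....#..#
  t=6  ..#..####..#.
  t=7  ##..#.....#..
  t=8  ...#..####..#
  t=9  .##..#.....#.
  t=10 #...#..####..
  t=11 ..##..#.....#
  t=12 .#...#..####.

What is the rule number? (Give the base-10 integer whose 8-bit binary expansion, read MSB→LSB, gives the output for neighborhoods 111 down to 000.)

35

  nb ###: next=.  (t=0,i=3, bit7=0)
  nb ##.: next=.  (t=0,i=0, bit6=0)
  nb #.#: next=#  (t=0,i=1, bit5=1)
  nb #..: next=.  (t=0,i=9, bit4=0)
  nb .##: next=.  (t=0,i=2, bit3=0)
  nb .#.: next=.  (t=0,i=8, bit2=0)
  nb ..#: next=#  (t=0,i=11, bit1=1)
  nb ...: next=#  (t=0,i=10, bit0=1)
  bits 00100011 = 35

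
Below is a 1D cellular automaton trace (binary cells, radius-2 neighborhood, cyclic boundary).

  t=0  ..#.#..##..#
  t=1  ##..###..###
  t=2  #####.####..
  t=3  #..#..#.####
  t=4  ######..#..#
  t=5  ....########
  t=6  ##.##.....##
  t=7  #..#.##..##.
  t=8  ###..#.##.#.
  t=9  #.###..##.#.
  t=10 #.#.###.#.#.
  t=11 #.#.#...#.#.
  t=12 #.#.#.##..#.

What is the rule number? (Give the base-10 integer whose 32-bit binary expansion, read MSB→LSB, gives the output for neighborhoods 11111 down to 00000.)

1409229468

  #####|.  b31=0 t=1,i=11
  ####.|#  b30=1 t=1,i=0
  ###.#|.  b29=0 t=2,i=4
  ###..|#  b28=1 t=1,i=1
  ##.##|.  b27=0 t=2,i=5
  ##.#.|.  b26=0 t=7,i=11
  ##..#|#  b25=1 t=0,i=9
  ##...|#  b24=1 t=5,i=0
  #.###|#  b23=1 t=2,i=6
  #.##.|#  b22=1 t=6,i=3
  #.#.#|#  b21=1 t=8,i=10
  #.#..|#  b20=1 t=0,i=4
  #..##|#  b19=1 t=0,i=6
  #..#.|#  b18=1 t=0,i=1
  #...#|#  b17=1 t=11,i=6
  #....|#  b16=1 t=5,i=1
  .####|.  b15=0 t=1,i=10
  .###.|.  b14=0 t=1,i=5
  .##.#|#  b13=1 t=7,i=10
  .##..|.  b12=0 t=0,i=8
  .#.##|.  b11=0 t=3,i=7
  .#.#.|.  b10=0 t=0,i=3
  .#..#|#  b9=1 t=0,i=0
  .#...|.  b8=0 t=11,i=5
  ..###|#  b7=1 t=1,i=4
  ..##.|.  b6=0 t=0,i=7
  ..#.#|.  b5=0 t=0,i=2
  ..#..|#  b4=1 t=0,i=11
  ...##|#  b3=1 t=5,i=3
  ...#.|#  b2=1 t=11,i=7
  ....#|.  b1=0 t=5,i=2
  .....|.  b0=0 t=6,i=7
  bits 01010011111111110010001010011100 = 1409229468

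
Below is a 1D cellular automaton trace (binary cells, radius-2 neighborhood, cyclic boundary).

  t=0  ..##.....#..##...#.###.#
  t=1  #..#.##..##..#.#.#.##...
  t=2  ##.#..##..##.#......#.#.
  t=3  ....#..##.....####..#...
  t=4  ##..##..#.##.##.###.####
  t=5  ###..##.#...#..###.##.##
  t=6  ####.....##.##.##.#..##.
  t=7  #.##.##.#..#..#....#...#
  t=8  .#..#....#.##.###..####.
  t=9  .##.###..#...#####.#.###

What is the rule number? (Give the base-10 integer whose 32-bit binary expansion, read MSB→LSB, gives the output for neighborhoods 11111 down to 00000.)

3666039737

  nb #####: next=#  (t=4,i=22, bit31=1)
  nb ####.: next=#  (t=3,i=16, bit30=1)
  nb ###.#: next=.  (t=0,i=21, bit29=0)
  nb ###..: next=#  (t=3,i=17, bit28=1)
  nb ##.##: next=#  (t=4,i=12, bit27=1)
  nb ##.#.: next=.  (t=0,i=22, bit26=0)
  nb ##..#: next=#  (t=1,i=7, bit25=1)
  nb ##...: next=.  (t=0,i=4, bit24=0)
  nb #.###: next=#  (t=0,i=19, bit23=1)
  nb #.##.: next=.  (t=1,i=5, bit22=0)
  nb #.#.#: next=.  (t=1,i=15, bit21=0)
  nb #.#..: next=.  (t=0,i=23, bit20=0)
  nb #..##: next=.  (t=0,i=1, bit19=0)
  nb #..#.: next=.  (t=1,i=2, bit18=0)
  nb #...#: next=#  (t=0,i=15, bit17=1)
  nb #....: next=#  (t=0,i=5, bit16=1)
  nb .####: next=.  (t=3,i=15, bit15=0)
  nb .###.: next=#  (t=0,i=20, bit14=1)
  nb .##.#: next=.  (t=2,i=1, bit13=0)
  nb .##..: next=#  (t=0,i=3, bit12=1)
  nb .#.##: next=.  (t=0,i=18, bit11=0)
  nb .#.#.: next=.  (t=1,i=14, bit10=0)
  nb .#..#: next=#  (t=0,i=0, bit9=1)
  nb .#...: next=#  (t=2,i=14, bit8=1)
  nb ..###: next=#  (t=3,i=14, bit7=1)
  nb ..##.: next=.  (t=0,i=2, bit6=0)
  nb ..#.#: next=#  (t=0,i=17, bit5=1)
  nb ..#..: next=#  (t=0,i=9, bit4=1)
  nb ...##: next=#  (t=3,i=13, bit3=1)
  nb ...#.: next=.  (t=0,i=8, bit2=0)
  nb ....#: next=.  (t=0,i=7, bit1=0)
  nb .....: next=#  (t=0,i=6, bit0=1)
  bits 11011010100000110101001110111001 = 3666039737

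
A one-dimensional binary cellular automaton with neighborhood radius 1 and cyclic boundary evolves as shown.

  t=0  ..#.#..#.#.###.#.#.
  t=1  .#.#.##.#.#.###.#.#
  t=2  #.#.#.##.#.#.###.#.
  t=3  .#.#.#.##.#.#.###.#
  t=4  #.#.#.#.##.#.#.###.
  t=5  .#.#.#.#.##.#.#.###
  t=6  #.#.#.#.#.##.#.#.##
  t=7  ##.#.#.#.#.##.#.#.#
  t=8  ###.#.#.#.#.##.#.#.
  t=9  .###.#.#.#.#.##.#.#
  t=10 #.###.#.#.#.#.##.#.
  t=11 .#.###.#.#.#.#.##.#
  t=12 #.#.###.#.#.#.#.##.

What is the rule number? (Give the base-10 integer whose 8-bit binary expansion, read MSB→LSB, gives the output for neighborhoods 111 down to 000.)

  ###|#  b7=1 t=0,i=12
  ##.|#  b6=1 t=0,i=13
  #.#|#  b5=1 t=0,i=3
  #..|#  b4=1 t=0,i=5
  .##|.  b3=0 t=0,i=11
  .#.|.  b2=0 t=0,i=2
  ..#|#  b1=1 t=0,i=1
  ...|.  b0=0 t=0,i=0
  bits 11110010 = 242

242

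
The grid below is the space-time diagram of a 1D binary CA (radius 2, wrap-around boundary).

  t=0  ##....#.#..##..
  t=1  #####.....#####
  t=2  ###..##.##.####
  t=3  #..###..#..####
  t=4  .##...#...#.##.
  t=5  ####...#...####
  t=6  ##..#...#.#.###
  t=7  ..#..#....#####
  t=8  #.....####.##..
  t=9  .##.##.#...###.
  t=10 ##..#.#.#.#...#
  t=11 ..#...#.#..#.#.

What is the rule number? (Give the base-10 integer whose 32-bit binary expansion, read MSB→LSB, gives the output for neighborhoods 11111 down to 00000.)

  [31] ##### => #  t=1,i=0
  [30] ####. => .  t=1,i=3
  [29] ###.# => .  t=8,i=9
  [28] ###.. => .  t=1,i=4
  [27] ##.## => .  t=2,i=7
  [26] ##.#. => #  t=9,i=6
  [25] ##..# => #  t=0,i=13
  [24] ##... => #  t=0,i=2
  [23] #.### => #  t=2,i=11
  [22] #.##. => #  t=2,i=8
  [21] #.#.# => #  t=6,i=10
  [20] #.#.. => .  t=0,i=8
  [19] #..## => #  t=0,i=10
  [18] #..#. => .  t=3,i=7
  [17] #...# => .  t=4,i=4
  [16] #.... => #  t=0,i=3
  [15] .#### => #  t=1,i=11
  [14] .###. => .  t=3,i=4
  [13] .##.# => .  t=2,i=6
  [12] .##.. => #  t=0,i=1
  [11] .#.## => #  t=4,i=11
  [10] .#.#. => .  t=0,i=7
  [9] .#..# => .  t=0,i=9
  [8] .#... => #  t=4,i=7
  [7] ..### => .  t=1,i=10
  [6] ..##. => #  t=0,i=0
  [5] ..#.# => .  t=0,i=6
  [4] ..#.. => .  t=3,i=8
  [3] ...## => #  t=1,i=9
  [2] ...#. => .  t=0,i=5
  [1] ....# => #  t=0,i=4
  [0] ..... => .  t=1,i=7
  bits 10000111111010011001100101001010 = 2280233290

2280233290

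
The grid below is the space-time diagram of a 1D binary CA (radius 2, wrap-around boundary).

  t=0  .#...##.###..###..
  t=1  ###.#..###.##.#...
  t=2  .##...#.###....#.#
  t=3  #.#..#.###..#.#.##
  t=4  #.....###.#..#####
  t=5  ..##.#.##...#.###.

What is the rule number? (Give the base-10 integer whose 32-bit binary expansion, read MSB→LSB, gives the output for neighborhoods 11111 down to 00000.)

2863258909

  nb #####: next=#  (t=4,i=15, bit31=1)
  nb ####.: next=.  (t=4,i=17, bit30=0)
  nb ###.#: next=#  (t=1,i=2, bit29=1)
  nb ###..: next=.  (t=0,i=10, bit28=0)
  nb ##.##: next=#  (t=0,i=7, bit27=1)
  nb ##.#.: next=.  (t=1,i=3, bit26=0)
  nb ##..#: next=#  (t=0,i=11, bit25=1)
  nb ##...: next=.  (t=0,i=16, bit24=0)
  nb #.###: next=#  (t=0,i=8, bit23=1)
  nb #.##.: next=.  (t=1,i=11, bit22=0)
  nb #.#.#: next=#  (t=2,i=17, bit21=1)
  nb #.#..: next=.  (t=1,i=4, bit20=0)
  nb #..##: next=#  (t=0,i=12, bit19=1)
  nb #..#.: next=.  (t=3,i=4, bit18=0)
  nb #...#: next=.  (t=0,i=3, bit17=0)
  nb #....: next=#  (t=2,i=12, bit16=1)
  nb .####: next=#  (t=4,i=14, bit15=1)
  nb .###.: next=#  (t=0,i=9, bit14=1)
  nb .##.#: next=.  (t=0,i=6, bit13=0)
  nb .##..: next=#  (t=2,i=2, bit12=1)
  nb .#.##: next=#  (t=2,i=0, bit11=1)
  nb .#.#.: next=#  (t=2,i=16, bit10=1)
  nb .#..#: next=.  (t=1,i=5, bit9=0)
  nb .#...: next=#  (t=0,i=2, bit8=1)
  nb ..###: next=.  (t=0,i=13, bit7=0)
  nb ..##.: next=.  (t=0,i=5, bit6=0)
  nb ..#.#: next=.  (t=2,i=6, bit5=0)
  nb ..#..: next=#  (t=0,i=1, bit4=1)
  nb ...##: next=#  (t=0,i=4, bit3=1)
  nb ...#.: next=#  (t=0,i=0, bit2=1)
  nb ....#: next=.  (t=2,i=13, bit1=0)
  nb .....: next=#  (t=4,i=3, bit0=1)
  bits 10101010101010011101110100011101 = 2863258909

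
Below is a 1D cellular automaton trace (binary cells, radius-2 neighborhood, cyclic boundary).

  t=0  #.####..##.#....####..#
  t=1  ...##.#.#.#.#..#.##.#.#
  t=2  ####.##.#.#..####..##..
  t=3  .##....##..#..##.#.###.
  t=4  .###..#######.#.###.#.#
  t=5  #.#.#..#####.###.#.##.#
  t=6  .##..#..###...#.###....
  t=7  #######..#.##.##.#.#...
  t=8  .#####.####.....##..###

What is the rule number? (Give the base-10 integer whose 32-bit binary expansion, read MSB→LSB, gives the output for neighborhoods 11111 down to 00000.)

3341212536

  #####|#  b31=1 t=4,i=8
  ####.|#  b30=1 t=0,i=4
  ###.#|.  b29=0 t=2,i=3
  ###..|.  b28=0 t=0,i=5
  ##.##|.  b27=0 t=0,i=1
  ##.#.|#  b26=1 t=0,i=10
  ##..#|#  b25=1 t=0,i=6
  ##...|#  b24=1 t=3,i=3
  #.###|.  b23=0 t=0,i=2
  #.##.|.  b22=0 t=1,i=17
  #.#.#|#  b21=1 t=1,i=6
  #.#..|.  b20=0 t=0,i=11
  #..##|.  b19=0 t=0,i=7
  #..#.|#  b18=1 t=1,i=14
  #...#|#  b17=1 t=1,i=1
  #....|.  b16=0 t=0,i=13
  .####|#  b15=1 t=0,i=3
  .###.|#  b14=1 t=3,i=20
  .##.#|.  b13=0 t=0,i=0
  .##..|#  b12=1 t=2,i=20
  .#.##|#  b11=1 t=1,i=16
  .#.#.|.  b10=0 t=1,i=7
  .#..#|#  b9=1 t=1,i=13
  .#...|#  b8=1 t=0,i=12
  ..###|.  b7=0 t=0,i=16
  ..##.|#  b6=1 t=0,i=8
  ..#.#|#  b5=1 t=1,i=15
  ..#..|#  b4=1 t=3,i=11
  ...##|#  b3=1 t=0,i=15
  ...#.|.  b2=0 t=6,i=13
  ....#|.  b1=0 t=0,i=14
  .....|.  b0=0 t=6,i=21
  bits 11000111001001101101101101111000 = 3341212536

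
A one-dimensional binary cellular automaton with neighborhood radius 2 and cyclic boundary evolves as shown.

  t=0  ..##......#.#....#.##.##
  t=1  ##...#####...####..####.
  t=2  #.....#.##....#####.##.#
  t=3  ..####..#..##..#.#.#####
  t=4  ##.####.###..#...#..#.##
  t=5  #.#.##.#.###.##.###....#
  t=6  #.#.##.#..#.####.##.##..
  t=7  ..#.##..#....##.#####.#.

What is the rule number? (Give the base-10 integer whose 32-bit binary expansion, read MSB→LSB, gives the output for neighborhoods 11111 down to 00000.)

1516888855

  nb #####: next=.  (t=1,i=7, bit31=0)
  nb ####.: next=#  (t=1,i=8, bit30=1)
  nb ###.#: next=.  (t=1,i=22, bit29=0)
  nb ###..: next=#  (t=1,i=9, bit28=1)
  nb ##.##: next=#  (t=0,i=21, bit27=1)
  nb ##.#.: next=.  (t=5,i=1, bit26=0)
  nb ##..#: next=#  (t=0,i=0, bit25=1)
  nb ##...: next=.  (t=0,i=4, bit24=0)
  nb #.###: next=.  (t=3,i=19, bit23=0)
  nb #.##.: next=#  (t=0,i=19, bit22=1)
  nb #.#.#: next=#  (t=3,i=17, bit21=1)
  nb #.#..: next=.  (t=0,i=12, bit20=0)
  nb #..##: next=#  (t=0,i=1, bit19=1)
  nb #..#.: next=.  (t=3,i=7, bit18=0)
  nb #...#: next=.  (t=1,i=3, bit17=0)
  nb #....: next=#  (t=0,i=5, bit16=1)
  nb .####: next=#  (t=1,i=6, bit15=1)
  nb .###.: next=#  (t=4,i=9, bit14=1)
  nb .##.#: next=#  (t=0,i=20, bit13=1)
  nb .##..: next=.  (t=0,i=3, bit12=0)
  nb .#.##: next=.  (t=0,i=18, bit11=0)
  nb .#.#.: next=.  (t=0,i=11, bit10=0)
  nb .#..#: next=#  (t=3,i=9, bit9=1)
  nb .#...: next=#  (t=0,i=13, bit8=1)
  nb ..###: next=.  (t=1,i=5, bit7=0)
  nb ..##.: next=.  (t=0,i=2, bit6=0)
  nb ..#.#: next=.  (t=0,i=10, bit5=0)
  nb ..#..: next=#  (t=3,i=8, bit4=1)
  nb ...##: next=.  (t=1,i=4, bit3=0)
  nb ...#.: next=#  (t=0,i=9, bit2=1)
  nb ....#: next=#  (t=0,i=8, bit1=1)
  nb .....: next=#  (t=0,i=6, bit0=1)
  bits 01011010011010011110001100010111 = 1516888855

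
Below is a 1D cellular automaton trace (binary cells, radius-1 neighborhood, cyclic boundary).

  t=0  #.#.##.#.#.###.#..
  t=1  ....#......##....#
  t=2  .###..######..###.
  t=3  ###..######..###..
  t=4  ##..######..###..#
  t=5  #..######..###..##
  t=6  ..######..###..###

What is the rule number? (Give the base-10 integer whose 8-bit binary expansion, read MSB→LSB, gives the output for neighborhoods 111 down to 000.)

  ### -> #   bit 7 = 1  t=0,i=12
  ##. -> .   bit 6 = 0  t=0,i=5
  #.# -> .   bit 5 = 0  t=0,i=1
  #.. -> .   bit 4 = 0  t=0,i=16
  .## -> #   bit 3 = 1  t=0,i=4
  .#. -> .   bit 2 = 0  t=0,i=0
  ..# -> #   bit 1 = 1  t=0,i=17
  ... -> #   bit 0 = 1  t=1,i=1
  bits 10001011 = 139

139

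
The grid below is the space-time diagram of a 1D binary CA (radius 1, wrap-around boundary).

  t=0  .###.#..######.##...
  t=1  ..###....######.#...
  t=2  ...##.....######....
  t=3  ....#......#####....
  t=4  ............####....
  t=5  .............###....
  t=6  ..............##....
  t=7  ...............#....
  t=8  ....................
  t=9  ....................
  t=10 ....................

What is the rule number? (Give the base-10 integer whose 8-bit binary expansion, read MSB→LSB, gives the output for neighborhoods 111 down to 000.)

224

  [7] ### => #  t=0,i=2
  [6] ##. => #  t=0,i=3
  [5] #.# => #  t=0,i=4
  [4] #.. => .  t=0,i=6
  [3] .## => .  t=0,i=1
  [2] .#. => .  t=0,i=5
  [1] ..# => .  t=0,i=0
  [0] ... => .  t=0,i=18
  bits 11100000 = 224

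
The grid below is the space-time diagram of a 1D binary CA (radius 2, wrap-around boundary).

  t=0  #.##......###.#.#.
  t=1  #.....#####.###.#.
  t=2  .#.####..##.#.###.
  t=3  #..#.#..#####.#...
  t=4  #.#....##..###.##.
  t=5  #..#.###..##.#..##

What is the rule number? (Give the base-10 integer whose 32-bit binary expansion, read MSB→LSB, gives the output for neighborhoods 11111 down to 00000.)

1689133531

  ##### -> .   bit 31 = 0  t=1,i=8
  ####. -> #   bit 30 = 1  t=1,i=9
  ###.# -> #   bit 29 = 1  t=0,i=12
  ###.. -> .   bit 28 = 0  t=2,i=6
  ##.## -> .   bit 27 = 0  t=1,i=11
  ##.#. -> #   bit 26 = 1  t=0,i=13
  ##..# -> .   bit 25 = 0  t=2,i=7
  ##... -> .   bit 24 = 0  t=0,i=4
  #.### -> #   bit 23 = 1  t=1,i=12
  #.##. -> .   bit 22 = 0  t=0,i=2
  #.#.# -> #   bit 21 = 1  t=0,i=0
  #.#.. -> .   bit 20 = 0  t=1,i=0
  #..## -> #   bit 19 = 1  t=2,i=8
  #..#. -> #   bit 18 = 1  t=2,i=0
  #...# -> #   bit 17 = 1  t=3,i=16
  #.... -> .   bit 16 = 0  t=0,i=5
  .#### -> .   bit 15 = 0  t=1,i=7
  .###. -> .   bit 14 = 0  t=0,i=11
  .##.# -> #   bit 13 = 1  t=2,i=10
  .##.. -> .   bit 12 = 0  t=0,i=3
  .#.## -> .   bit 11 = 0  t=0,i=1
  .#.#. -> .   bit 10 = 0  t=0,i=15
  .#..# -> .   bit 9 = 0  t=3,i=1
  .#... -> #   bit 8 = 1  t=1,i=1
  ..### -> #   bit 7 = 1  t=0,i=10
  ..##. -> #   bit 6 = 1  t=2,i=9
  ..#.# -> .   bit 5 = 0  t=2,i=1
  ..#.. -> #   bit 4 = 1  t=3,i=0
  ...## -> #   bit 3 = 1  t=0,i=9
  ...#. -> .   bit 2 = 0  t=3,i=17
  ....# -> #   bit 1 = 1  t=0,i=8
  ..... -> #   bit 0 = 1  t=0,i=6
  bits 01100100101011100010000111011011 = 1689133531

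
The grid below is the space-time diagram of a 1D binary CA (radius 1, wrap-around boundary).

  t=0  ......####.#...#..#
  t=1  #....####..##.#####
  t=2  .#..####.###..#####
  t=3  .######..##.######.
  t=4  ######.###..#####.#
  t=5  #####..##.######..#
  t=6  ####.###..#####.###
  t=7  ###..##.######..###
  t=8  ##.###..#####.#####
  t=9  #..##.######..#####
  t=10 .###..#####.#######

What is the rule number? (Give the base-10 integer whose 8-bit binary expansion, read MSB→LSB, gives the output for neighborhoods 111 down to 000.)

  ###|#  b7=1 t=0,i=7
  ##.|.  b6=0 t=0,i=9
  #.#|.  b5=0 t=0,i=10
  #..|#  b4=1 t=0,i=0
  .##|#  b3=1 t=0,i=6
  .#.|#  b2=1 t=0,i=11
  ..#|#  b1=1 t=0,i=5
  ...|.  b0=0 t=0,i=1
  bits 10011110 = 158

158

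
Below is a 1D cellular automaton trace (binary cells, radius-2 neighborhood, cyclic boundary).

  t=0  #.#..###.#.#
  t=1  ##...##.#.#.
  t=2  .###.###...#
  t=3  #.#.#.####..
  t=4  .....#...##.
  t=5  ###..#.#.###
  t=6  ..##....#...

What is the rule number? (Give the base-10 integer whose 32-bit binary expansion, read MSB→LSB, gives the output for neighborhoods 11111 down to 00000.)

  #####|.  b31=0 t=5,i=0
  ####.|.  b30=0 t=3,i=8
  ###.#|.  b29=0 t=0,i=7
  ###..|#  b28=1 t=2,i=7
  ##.##|#  b27=1 t=2,i=4
  ##.#.|#  b26=1 t=0,i=1
  ##..#|#  b25=1 t=3,i=10
  ##...|#  b24=1 t=1,i=2
  #.###|.  b23=0 t=2,i=1
  #.##.|.  b22=0 t=0,i=11
  #.#.#|.  b21=0 t=0,i=9
  #.#..|.  b20=0 t=0,i=2
  #..##|.  b19=0 t=0,i=4
  #..#.|.  b18=0 t=3,i=11
  #...#|#  b17=1 t=1,i=3
  #....|#  b16=1 t=4,i=0
  .####|.  b15=0 t=3,i=7
  .###.|#  b14=1 t=0,i=6
  .##.#|#  b13=1 t=0,i=0
  .##..|#  b12=1 t=1,i=1
  .#.##|#  b11=1 t=0,i=10
  .#.#.|.  b10=0 t=1,i=9
  .#..#|.  b9=0 t=0,i=3
  .#...|.  b8=0 t=4,i=6
  ..###|#  b7=1 t=0,i=5
  ..##.|#  b6=1 t=1,i=5
  ..#.#|.  b5=0 t=2,i=11
  ..#..|#  b4=1 t=4,i=5
  ...##|.  b3=0 t=1,i=4
  ...#.|.  b2=0 t=2,i=10
  ....#|.  b1=0 t=4,i=3
  .....|#  b0=1 t=4,i=1
  bits 00011111000000110111100011010001 = 520321233

520321233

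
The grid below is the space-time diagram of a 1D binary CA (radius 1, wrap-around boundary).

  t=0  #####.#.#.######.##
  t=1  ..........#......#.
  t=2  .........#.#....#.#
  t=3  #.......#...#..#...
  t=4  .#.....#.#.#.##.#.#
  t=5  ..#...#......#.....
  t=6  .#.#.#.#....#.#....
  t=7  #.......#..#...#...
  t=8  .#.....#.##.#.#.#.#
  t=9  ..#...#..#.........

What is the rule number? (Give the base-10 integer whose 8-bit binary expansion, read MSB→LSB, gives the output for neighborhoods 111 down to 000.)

26

  ### -> .   bit 7 = 0  t=0,i=0
  ##. -> .   bit 6 = 0  t=0,i=4
  #.# -> .   bit 5 = 0  t=0,i=5
  #.. -> #   bit 4 = 1  t=1,i=11
  .## -> #   bit 3 = 1  t=0,i=10
  .#. -> .   bit 2 = 0  t=0,i=6
  ..# -> #   bit 1 = 1  t=1,i=9
  ... -> .   bit 0 = 0  t=1,i=0
  bits 00011010 = 26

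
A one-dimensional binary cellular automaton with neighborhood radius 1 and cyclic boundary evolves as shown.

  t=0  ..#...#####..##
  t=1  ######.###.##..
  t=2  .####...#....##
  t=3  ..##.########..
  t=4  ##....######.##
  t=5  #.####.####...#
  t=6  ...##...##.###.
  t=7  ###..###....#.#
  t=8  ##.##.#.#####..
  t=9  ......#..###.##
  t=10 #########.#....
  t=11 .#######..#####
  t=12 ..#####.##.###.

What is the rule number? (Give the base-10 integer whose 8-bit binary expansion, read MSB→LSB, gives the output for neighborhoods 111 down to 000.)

151

  [7] ### => #  t=0,i=7
  [6] ##. => .  t=0,i=10
  [5] #.# => .  t=1,i=6
  [4] #.. => #  t=0,i=0
  [3] .## => .  t=0,i=6
  [2] .#. => #  t=0,i=2
  [1] ..# => #  t=0,i=1
  [0] ... => #  t=0,i=4
  bits 10010111 = 151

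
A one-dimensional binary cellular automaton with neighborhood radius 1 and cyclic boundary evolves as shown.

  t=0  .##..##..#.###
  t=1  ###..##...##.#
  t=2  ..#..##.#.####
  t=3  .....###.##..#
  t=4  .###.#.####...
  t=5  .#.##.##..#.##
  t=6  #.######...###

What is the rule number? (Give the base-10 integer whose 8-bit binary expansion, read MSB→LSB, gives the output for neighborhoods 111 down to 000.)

105

  [7] ### => .  t=0,i=12
  [6] ##. => #  t=0,i=2
  [5] #.# => #  t=0,i=0
  [4] #.. => .  t=0,i=3
  [3] .## => #  t=0,i=1
  [2] .#. => .  t=0,i=9
  [1] ..# => .  t=0,i=4
  [0] ... => #  t=1,i=8
  bits 01101001 = 105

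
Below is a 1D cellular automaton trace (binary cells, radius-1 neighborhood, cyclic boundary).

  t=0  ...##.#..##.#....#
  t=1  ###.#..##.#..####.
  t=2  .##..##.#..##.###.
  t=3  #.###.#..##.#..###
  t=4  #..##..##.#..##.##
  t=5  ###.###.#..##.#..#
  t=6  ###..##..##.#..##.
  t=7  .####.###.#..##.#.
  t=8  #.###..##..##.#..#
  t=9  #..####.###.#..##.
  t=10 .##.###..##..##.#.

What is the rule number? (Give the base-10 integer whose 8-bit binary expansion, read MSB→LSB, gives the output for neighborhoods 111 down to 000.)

  ### -> #   bit 7 = 1  t=1,i=1
  ##. -> #   bit 6 = 1  t=0,i=4
  #.# -> .   bit 5 = 0  t=0,i=5
  #.. -> #   bit 4 = 1  t=0,i=0
  .## -> .   bit 3 = 0  t=0,i=3
  .#. -> .   bit 2 = 0  t=0,i=6
  ..# -> #   bit 1 = 1  t=0,i=2
  ... -> #   bit 0 = 1  t=0,i=1
  bits 11010011 = 211

211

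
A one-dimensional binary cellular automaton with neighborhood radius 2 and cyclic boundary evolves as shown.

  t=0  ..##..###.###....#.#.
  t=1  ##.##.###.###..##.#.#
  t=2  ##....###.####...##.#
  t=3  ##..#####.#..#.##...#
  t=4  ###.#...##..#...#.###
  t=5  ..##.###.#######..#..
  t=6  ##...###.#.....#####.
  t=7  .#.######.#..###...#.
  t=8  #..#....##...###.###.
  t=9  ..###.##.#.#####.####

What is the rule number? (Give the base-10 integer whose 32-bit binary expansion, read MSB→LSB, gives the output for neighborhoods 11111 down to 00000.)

  [31] ##### => .  t=3,i=6
  [30] ####. => .  t=2,i=12
  [29] ###.# => #  t=0,i=8
  [28] ###.. => #  t=0,i=12
  [27] ##.## => .  t=0,i=9
  [26] ##.#. => #  t=1,i=17
  [25] ##..# => #  t=0,i=4
  [24] ##... => .  t=0,i=13
  [23] #.### => #  t=0,i=10
  [22] #.##. => .  t=1,i=3
  [21] #.#.# => #  t=1,i=18
  [20] #.#.. => .  t=0,i=19
  [19] #..## => .  t=0,i=5
  [18] #..#. => #  t=3,i=12
  [17] #...# => #  t=0,i=0
  [16] #.... => .  t=0,i=14
  [15] .#### => .  t=2,i=11
  [14] .###. => #  t=0,i=7
  [13] .##.# => .  t=1,i=4
  [12] .##.. => #  t=0,i=3
  [11] .#.## => .  t=1,i=19
  [10] .#.#. => #  t=0,i=18
  [9] .#..# => .  t=3,i=11
  [8] .#... => #  t=0,i=20
  [7] ..### => #  t=0,i=6
  [6] ..##. => .  t=0,i=2
  [5] ..#.# => .  t=0,i=17
  [4] ..#.. => #  t=4,i=12
  [3] ...## => #  t=0,i=1
  [2] ...#. => #  t=0,i=16
  [1] ....# => #  t=0,i=15
  [0] ..... => .  t=6,i=12
  bits 00110110101001100101010110011110 = 916870558

916870558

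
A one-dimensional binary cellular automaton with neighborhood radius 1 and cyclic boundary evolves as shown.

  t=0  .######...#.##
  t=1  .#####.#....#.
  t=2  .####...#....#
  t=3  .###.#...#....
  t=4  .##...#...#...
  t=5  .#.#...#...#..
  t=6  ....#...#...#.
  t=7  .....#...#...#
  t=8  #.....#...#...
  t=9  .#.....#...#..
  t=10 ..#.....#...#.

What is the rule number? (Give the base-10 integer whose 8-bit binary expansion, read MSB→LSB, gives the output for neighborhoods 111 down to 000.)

152

  ### -> #   bit 7 = 1  t=0,i=2
  ##. -> .   bit 6 = 0  t=0,i=6
  #.# -> .   bit 5 = 0  t=0,i=0
  #.. -> #   bit 4 = 1  t=0,i=7
  .## -> #   bit 3 = 1  t=0,i=1
  .#. -> .   bit 2 = 0  t=0,i=10
  ..# -> .   bit 1 = 0  t=0,i=9
  ... -> .   bit 0 = 0  t=0,i=8
  bits 10011000 = 152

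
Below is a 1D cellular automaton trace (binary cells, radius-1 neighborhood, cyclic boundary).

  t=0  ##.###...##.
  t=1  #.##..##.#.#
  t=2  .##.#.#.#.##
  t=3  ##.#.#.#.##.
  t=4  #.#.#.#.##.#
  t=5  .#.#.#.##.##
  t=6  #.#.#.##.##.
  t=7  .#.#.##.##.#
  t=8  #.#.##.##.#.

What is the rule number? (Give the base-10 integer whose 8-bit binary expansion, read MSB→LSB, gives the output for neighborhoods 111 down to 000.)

  [7] ### => .  t=0,i=4
  [6] ##. => .  t=0,i=1
  [5] #.# => #  t=0,i=2
  [4] #.. => #  t=0,i=6
  [3] .## => #  t=0,i=0
  [2] .#. => .  t=1,i=9
  [1] ..# => .  t=0,i=8
  [0] ... => #  t=0,i=7
  bits 00111001 = 57

57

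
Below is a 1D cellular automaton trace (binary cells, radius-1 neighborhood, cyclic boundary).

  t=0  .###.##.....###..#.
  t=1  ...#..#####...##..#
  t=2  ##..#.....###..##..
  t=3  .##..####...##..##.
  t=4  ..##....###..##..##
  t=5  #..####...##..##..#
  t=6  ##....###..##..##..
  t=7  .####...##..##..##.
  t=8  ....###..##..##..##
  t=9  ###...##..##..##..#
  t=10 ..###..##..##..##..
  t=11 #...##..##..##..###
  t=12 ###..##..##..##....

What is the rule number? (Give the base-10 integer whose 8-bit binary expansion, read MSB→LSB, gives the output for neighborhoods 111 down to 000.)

  [7] ### => .  t=0,i=2
  [6] ##. => #  t=0,i=3
  [5] #.# => .  t=0,i=4
  [4] #.. => #  t=0,i=7
  [3] .## => .  t=0,i=1
  [2] .#. => .  t=0,i=17
  [1] ..# => .  t=0,i=0
  [0] ... => #  t=0,i=8
  bits 01010001 = 81

81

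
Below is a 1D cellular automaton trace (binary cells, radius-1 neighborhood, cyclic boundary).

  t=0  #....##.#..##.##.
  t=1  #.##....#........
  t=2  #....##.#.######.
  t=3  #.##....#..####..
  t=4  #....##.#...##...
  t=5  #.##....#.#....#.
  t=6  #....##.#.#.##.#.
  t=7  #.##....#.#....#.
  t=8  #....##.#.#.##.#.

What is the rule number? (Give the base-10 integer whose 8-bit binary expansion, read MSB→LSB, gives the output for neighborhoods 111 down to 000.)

  ### -> #   bit 7 = 1  t=2,i=11
  ##. -> .   bit 6 = 0  t=0,i=6
  #.# -> .   bit 5 = 0  t=0,i=7
  #.. -> .   bit 4 = 0  t=0,i=1
  .## -> .   bit 3 = 0  t=0,i=5
  .#. -> #   bit 2 = 1  t=0,i=0
  ..# -> .   bit 1 = 0  t=0,i=4
  ... -> #   bit 0 = 1  t=0,i=2
  bits 10000101 = 133

133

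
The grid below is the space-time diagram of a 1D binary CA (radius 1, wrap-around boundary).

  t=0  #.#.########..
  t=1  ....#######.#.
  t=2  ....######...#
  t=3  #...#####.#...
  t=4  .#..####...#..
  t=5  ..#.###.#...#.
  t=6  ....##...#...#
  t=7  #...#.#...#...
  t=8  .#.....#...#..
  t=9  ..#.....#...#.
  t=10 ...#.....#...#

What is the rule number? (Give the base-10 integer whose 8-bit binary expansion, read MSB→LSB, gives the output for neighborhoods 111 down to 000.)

152

  nb ###: next=#  (t=0,i=5, bit7=1)
  nb ##.: next=.  (t=0,i=11, bit6=0)
  nb #.#: next=.  (t=0,i=1, bit5=0)
  nb #..: next=#  (t=0,i=12, bit4=1)
  nb .##: next=#  (t=0,i=4, bit3=1)
  nb .#.: next=.  (t=0,i=0, bit2=0)
  nb ..#: next=.  (t=0,i=13, bit1=0)
  nb ...: next=.  (t=1,i=0, bit0=0)
  bits 10011000 = 152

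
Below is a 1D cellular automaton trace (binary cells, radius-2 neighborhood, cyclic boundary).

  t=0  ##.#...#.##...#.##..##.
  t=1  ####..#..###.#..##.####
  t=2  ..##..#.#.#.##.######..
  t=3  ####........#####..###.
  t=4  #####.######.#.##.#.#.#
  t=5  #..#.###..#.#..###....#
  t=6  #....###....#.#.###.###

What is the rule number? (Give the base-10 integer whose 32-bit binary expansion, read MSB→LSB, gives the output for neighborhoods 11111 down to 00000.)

1574498399

  [31] ##### => .  t=1,i=0
  [30] ####. => #  t=1,i=2
  [29] ###.# => .  t=1,i=11
  [28] ###.. => #  t=1,i=3
  [27] ##.## => #  t=0,i=22
  [26] ##.#. => #  t=0,i=2
  [25] ##..# => .  t=0,i=18
  [24] ##... => #  t=0,i=11
  [23] #.### => #  t=1,i=19
  [22] #.##. => #  t=0,i=0
  [21] #.#.# => .  t=2,i=8
  [20] #.#.. => #  t=0,i=3
  [19] #..## => #  t=0,i=19
  [18] #..#. => .  t=1,i=5
  [17] #...# => .  t=0,i=5
  [16] #.... => .  t=2,i=22
  [15] .#### => #  t=1,i=20
  [14] .###. => #  t=1,i=10
  [13] .##.# => #  t=0,i=1
  [12] .##.. => #  t=0,i=10
  [11] .#.## => .  t=0,i=8
  [10] .#.#. => .  t=2,i=7
  [9] .#..# => .  t=1,i=7
  [8] .#... => .  t=0,i=4
  [7] ..### => .  t=1,i=9
  [6] ..##. => #  t=0,i=20
  [5] ..#.# => .  t=0,i=7
  [4] ..#.. => #  t=1,i=6
  [3] ...## => #  t=2,i=1
  [2] ...#. => #  t=0,i=6
  [1] ....# => #  t=2,i=0
  [0] ..... => #  t=3,i=6
  bits 01011101110110001111000001011111 = 1574498399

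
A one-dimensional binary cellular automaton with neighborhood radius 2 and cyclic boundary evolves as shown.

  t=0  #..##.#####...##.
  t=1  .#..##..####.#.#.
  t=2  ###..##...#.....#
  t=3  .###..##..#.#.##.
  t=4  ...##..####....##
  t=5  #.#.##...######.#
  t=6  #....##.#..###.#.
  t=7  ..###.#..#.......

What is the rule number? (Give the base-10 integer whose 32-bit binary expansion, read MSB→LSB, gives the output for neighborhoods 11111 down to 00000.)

3674550842

  nb #####: next=#  (t=0,i=8, bit31=1)
  nb ####.: next=#  (t=0,i=9, bit30=1)
  nb ###.#: next=.  (t=1,i=11, bit29=0)
  nb ###..: next=#  (t=0,i=10, bit28=1)
  nb ##.##: next=#  (t=0,i=5, bit27=1)
  nb ##.#.: next=.  (t=0,i=16, bit26=0)
  nb ##..#: next=#  (t=1,i=6, bit25=1)
  nb ##...: next=#  (t=0,i=11, bit24=1)
  nb #.###: next=.  (t=0,i=6, bit23=0)
  nb #.##.: next=.  (t=3,i=14, bit22=0)
  nb #.#.#: next=.  (t=1,i=13, bit21=0)
  nb #.#..: next=.  (t=0,i=0, bit20=0)
  nb #..##: next=.  (t=0,i=2, bit19=0)
  nb #..#.: next=#  (t=1,i=0, bit18=1)
  nb #...#: next=.  (t=0,i=12, bit17=0)
  nb #....: next=#  (t=2,i=12, bit16=1)
  nb .####: next=.  (t=0,i=7, bit15=0)
  nb .###.: next=.  (t=3,i=2, bit14=0)
  nb .##.#: next=#  (t=0,i=4, bit13=1)
  nb .##..: next=#  (t=1,i=5, bit12=1)
  nb .#.##: next=.  (t=3,i=13, bit11=0)
  nb .#.#.: next=.  (t=1,i=14, bit10=0)
  nb .#..#: next=#  (t=0,i=1, bit9=1)
  nb .#...: next=.  (t=2,i=11, bit8=0)
  nb ..###: next=.  (t=1,i=8, bit7=0)
  nb ..##.: next=.  (t=0,i=3, bit6=0)
  nb ..#.#: next=#  (t=3,i=10, bit5=1)
  nb ..#..: next=#  (t=1,i=1, bit4=1)
  nb ...##: next=#  (t=0,i=13, bit3=1)
  nb ...#.: next=.  (t=2,i=9, bit2=0)
  nb ....#: next=#  (t=2,i=14, bit1=1)
  nb .....: next=.  (t=2,i=13, bit0=0)
  bits 11011011000001010011001000111010 = 3674550842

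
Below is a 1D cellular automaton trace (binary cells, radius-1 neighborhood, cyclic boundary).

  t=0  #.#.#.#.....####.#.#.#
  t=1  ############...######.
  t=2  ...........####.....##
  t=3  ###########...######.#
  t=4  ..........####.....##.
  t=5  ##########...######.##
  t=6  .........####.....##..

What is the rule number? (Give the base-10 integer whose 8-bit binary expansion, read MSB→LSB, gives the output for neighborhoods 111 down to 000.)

  [7] ### => .  t=0,i=13
  [6] ##. => #  t=0,i=0
  [5] #.# => #  t=0,i=1
  [4] #.. => #  t=0,i=7
  [3] .## => .  t=0,i=12
  [2] .#. => #  t=0,i=2
  [1] ..# => #  t=0,i=11
  [0] ... => #  t=0,i=8
  bits 01110111 = 119

119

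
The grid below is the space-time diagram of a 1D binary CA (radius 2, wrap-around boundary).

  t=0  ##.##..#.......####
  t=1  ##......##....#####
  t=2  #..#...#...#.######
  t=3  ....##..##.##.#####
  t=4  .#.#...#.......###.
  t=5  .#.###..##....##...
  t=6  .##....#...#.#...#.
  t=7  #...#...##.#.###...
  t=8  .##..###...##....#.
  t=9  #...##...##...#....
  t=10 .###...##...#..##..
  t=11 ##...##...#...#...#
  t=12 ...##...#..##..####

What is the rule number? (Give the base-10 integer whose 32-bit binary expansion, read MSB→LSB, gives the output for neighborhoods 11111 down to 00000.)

3761998248

  ##### -> #   bit 31 = 1  t=0,i=17
  ####. -> #   bit 30 = 1  t=0,i=0
  ###.# -> #   bit 29 = 1  t=0,i=1
  ###.. -> .   bit 28 = 0  t=1,i=1
  ##.## -> .   bit 27 = 0  t=0,i=2
  ##.#. -> .   bit 26 = 0  t=7,i=10
  ##..# -> .   bit 25 = 0  t=0,i=5
  ##... -> .   bit 24 = 0  t=1,i=2
  #.### -> .   bit 23 = 0  t=2,i=13
  #.##. -> .   bit 22 = 0  t=0,i=3
  #.#.# -> #   bit 21 = 1  t=7,i=11
  #.#.. -> #   bit 20 = 1  t=4,i=3
  #..## -> #   bit 19 = 1  t=3,i=7
  #..#. -> .   bit 18 = 0  t=0,i=6
  #...# -> #   bit 17 = 1  t=2,i=5
  #.... -> #   bit 16 = 1  t=0,i=9
  .#### -> #   bit 15 = 1  t=0,i=16
  .###. -> .   bit 14 = 0  t=4,i=16
  .##.# -> .   bit 13 = 0  t=3,i=9
  .##.. -> .   bit 12 = 0  t=0,i=4
  .#.## -> #   bit 11 = 1  t=2,i=12
  .#.#. -> .   bit 10 = 0  t=4,i=2
  .#..# -> .   bit 9 = 0  t=6,i=18
  .#... -> #   bit 8 = 1  t=0,i=8
  ..### -> #   bit 7 = 1  t=0,i=15
  ..##. -> .   bit 6 = 0  t=1,i=8
  ..#.# -> #   bit 5 = 1  t=2,i=11
  ..#.. -> .   bit 4 = 0  t=0,i=7
  ...## -> #   bit 3 = 1  t=0,i=14
  ...#. -> .   bit 2 = 0  t=2,i=6
  ....# -> .   bit 1 = 0  t=0,i=13
  ..... -> .   bit 0 = 0  t=0,i=10
  bits 11100000001110111000100110101000 = 3761998248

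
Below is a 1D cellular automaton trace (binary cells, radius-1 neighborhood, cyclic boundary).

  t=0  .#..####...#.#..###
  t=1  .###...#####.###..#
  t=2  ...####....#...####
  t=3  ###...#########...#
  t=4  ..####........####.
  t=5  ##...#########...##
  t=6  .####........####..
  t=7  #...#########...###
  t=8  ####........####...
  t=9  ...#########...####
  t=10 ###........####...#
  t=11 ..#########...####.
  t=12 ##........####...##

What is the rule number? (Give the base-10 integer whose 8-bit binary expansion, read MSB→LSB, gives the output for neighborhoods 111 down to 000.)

  ### -> .   bit 7 = 0  t=0,i=5
  ##. -> #   bit 6 = 1  t=0,i=7
  #.# -> .   bit 5 = 0  t=0,i=0
  #.. -> #   bit 4 = 1  t=0,i=2
  .## -> .   bit 3 = 0  t=0,i=4
  .#. -> #   bit 2 = 1  t=0,i=1
  ..# -> #   bit 1 = 1  t=0,i=3
  ... -> #   bit 0 = 1  t=0,i=9
  bits 01010111 = 87

87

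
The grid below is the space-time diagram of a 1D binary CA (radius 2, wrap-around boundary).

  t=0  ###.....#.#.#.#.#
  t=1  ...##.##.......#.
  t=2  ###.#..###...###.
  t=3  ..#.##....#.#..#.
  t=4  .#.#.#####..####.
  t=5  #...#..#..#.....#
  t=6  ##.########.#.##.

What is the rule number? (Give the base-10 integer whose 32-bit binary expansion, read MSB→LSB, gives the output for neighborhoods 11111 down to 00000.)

2736077342

  [31] ##### => #  t=4,i=7
  [30] ####. => .  t=0,i=1
  [29] ###.# => #  t=2,i=2
  [28] ###.. => .  t=0,i=2
  [27] ##.## => .  t=1,i=5
  [26] ##.#. => .  t=2,i=3
  [25] ##..# => #  t=4,i=10
  [24] ##... => #  t=0,i=3
  [23] #.### => .  t=0,i=16
  [22] #.##. => .  t=1,i=6
  [21] #.#.# => .  t=0,i=10
  [20] #.#.. => #  t=2,i=4
  [19] #..## => .  t=2,i=6
  [18] #..#. => #  t=3,i=14
  [17] #...# => .  t=2,i=11
  [16] #.... => #  t=0,i=4
  [15] .#### => .  t=0,i=0
  [14] .###. => .  t=2,i=1
  [13] .##.# => #  t=1,i=4
  [12] .##.. => #  t=1,i=7
  [11] .#.## => #  t=0,i=15
  [10] .#.#. => .  t=0,i=9
  [9] .#..# => #  t=2,i=5
  [8] .#... => .  t=1,i=16
  [7] ..### => .  t=2,i=7
  [6] ..##. => .  t=1,i=3
  [5] ..#.# => .  t=0,i=8
  [4] ..#.. => #  t=1,i=15
  [3] ...## => #  t=1,i=2
  [2] ...#. => #  t=0,i=7
  [1] ....# => #  t=0,i=6
  [0] ..... => .  t=0,i=5
  bits 10100011000101010011101000011110 = 2736077342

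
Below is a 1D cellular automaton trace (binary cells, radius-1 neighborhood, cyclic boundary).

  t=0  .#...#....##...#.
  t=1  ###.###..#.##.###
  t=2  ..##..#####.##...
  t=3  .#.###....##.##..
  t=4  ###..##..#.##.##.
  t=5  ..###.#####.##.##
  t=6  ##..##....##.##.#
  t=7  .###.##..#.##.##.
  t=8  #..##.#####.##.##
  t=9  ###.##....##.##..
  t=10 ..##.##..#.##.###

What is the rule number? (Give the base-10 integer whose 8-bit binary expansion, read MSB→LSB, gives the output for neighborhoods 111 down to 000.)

  [7] ### => .  t=1,i=0
  [6] ##. => #  t=0,i=11
  [5] #.# => #  t=1,i=3
  [4] #.. => #  t=0,i=2
  [3] .## => .  t=0,i=10
  [2] .#. => #  t=0,i=1
  [1] ..# => #  t=0,i=0
  [0] ... => .  t=0,i=3
  bits 01110110 = 118

118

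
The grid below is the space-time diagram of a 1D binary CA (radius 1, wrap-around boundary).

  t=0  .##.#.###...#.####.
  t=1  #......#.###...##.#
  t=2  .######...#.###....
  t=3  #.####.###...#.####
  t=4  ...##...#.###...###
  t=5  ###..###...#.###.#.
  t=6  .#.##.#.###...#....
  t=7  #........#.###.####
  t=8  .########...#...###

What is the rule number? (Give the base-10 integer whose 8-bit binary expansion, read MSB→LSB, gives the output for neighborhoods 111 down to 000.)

147

  nb ###: next=#  (t=0,i=7, bit7=1)
  nb ##.: next=.  (t=0,i=2, bit6=0)
  nb #.#: next=.  (t=0,i=3, bit5=0)
  nb #..: next=#  (t=0,i=9, bit4=1)
  nb .##: next=.  (t=0,i=1, bit3=0)
  nb .#.: next=.  (t=0,i=4, bit2=0)
  nb ..#: next=#  (t=0,i=0, bit1=1)
  nb ...: next=#  (t=0,i=10, bit0=1)
  bits 10010011 = 147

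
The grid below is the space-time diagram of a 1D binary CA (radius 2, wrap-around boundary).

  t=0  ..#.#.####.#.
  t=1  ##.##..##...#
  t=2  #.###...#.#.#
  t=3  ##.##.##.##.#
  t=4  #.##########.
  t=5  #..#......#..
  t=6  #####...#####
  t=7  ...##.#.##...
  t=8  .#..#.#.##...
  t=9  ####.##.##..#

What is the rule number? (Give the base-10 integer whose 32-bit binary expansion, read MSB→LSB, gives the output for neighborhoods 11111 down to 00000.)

  #####|.  b31=0 t=4,i=4
  ####.|#  b30=1 t=0,i=8
  ###.#|.  b29=0 t=0,i=9
  ###..|#  b28=1 t=2,i=4
  ##.##|#  b27=1 t=1,i=2
  ##.#.|.  b26=0 t=0,i=10
  ##..#|.  b25=0 t=1,i=5
  ##...|.  b24=0 t=1,i=9
  #.###|.  b23=0 t=0,i=6
  #.##.|#  b22=1 t=1,i=3
  #.#.#|#  b21=1 t=0,i=4
  #.#..|.  b20=0 t=0,i=11
  #..##|.  b19=0 t=1,i=6
  #..#.|#  b18=1 t=5,i=2
  #...#|#  b17=1 t=0,i=0
  #....|.  b16=0 t=5,i=5
  .####|#  b15=1 t=0,i=7
  .###.|#  b14=1 t=1,i=0
  .##.#|#  b13=1 t=2,i=0
  .##..|#  b12=1 t=1,i=4
  .#.##|.  b11=0 t=0,i=5
  .#.#.|#  b10=1 t=0,i=3
  .#..#|#  b9=1 t=5,i=1
  .#...|#  b8=1 t=0,i=12
  ..###|#  b7=1 t=1,i=12
  ..##.|.  b6=0 t=1,i=7
  ..#.#|.  b5=0 t=0,i=2
  ..#..|#  b4=1 t=5,i=0
  ...##|.  b3=0 t=1,i=11
  ...#.|#  b2=1 t=0,i=1
  ....#|#  b1=1 t=5,i=8
  .....|.  b0=0 t=5,i=6
  bits 01011000011001101111011110010110 = 1483143062

1483143062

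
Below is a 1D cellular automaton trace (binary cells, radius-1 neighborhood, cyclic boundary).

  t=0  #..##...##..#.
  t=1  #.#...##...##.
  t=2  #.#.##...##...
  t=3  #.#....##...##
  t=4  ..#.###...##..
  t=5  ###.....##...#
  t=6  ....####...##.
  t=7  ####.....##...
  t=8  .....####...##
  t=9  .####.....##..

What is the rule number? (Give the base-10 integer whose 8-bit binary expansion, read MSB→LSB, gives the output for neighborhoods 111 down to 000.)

7

  ### -> .   bit 7 = 0  t=3,i=13
  ##. -> .   bit 6 = 0  t=0,i=4
  #.# -> .   bit 5 = 0  t=0,i=13
  #.. -> .   bit 4 = 0  t=0,i=1
  .## -> .   bit 3 = 0  t=0,i=3
  .#. -> #   bit 2 = 1  t=0,i=0
  ..# -> #   bit 1 = 1  t=0,i=2
  ... -> #   bit 0 = 1  t=0,i=6
  bits 00000111 = 7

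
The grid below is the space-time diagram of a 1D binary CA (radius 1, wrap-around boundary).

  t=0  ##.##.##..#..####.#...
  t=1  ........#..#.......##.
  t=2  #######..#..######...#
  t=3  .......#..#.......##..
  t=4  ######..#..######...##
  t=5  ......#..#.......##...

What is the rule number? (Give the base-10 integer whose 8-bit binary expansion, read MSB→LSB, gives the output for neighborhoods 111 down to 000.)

  [7] ### => .  t=0,i=14
  [6] ##. => .  t=0,i=1
  [5] #.# => .  t=0,i=2
  [4] #.. => #  t=0,i=8
  [3] .## => .  t=0,i=0
  [2] .#. => .  t=0,i=10
  [1] ..# => .  t=0,i=9
  [0] ... => #  t=0,i=20
  bits 00010001 = 17

17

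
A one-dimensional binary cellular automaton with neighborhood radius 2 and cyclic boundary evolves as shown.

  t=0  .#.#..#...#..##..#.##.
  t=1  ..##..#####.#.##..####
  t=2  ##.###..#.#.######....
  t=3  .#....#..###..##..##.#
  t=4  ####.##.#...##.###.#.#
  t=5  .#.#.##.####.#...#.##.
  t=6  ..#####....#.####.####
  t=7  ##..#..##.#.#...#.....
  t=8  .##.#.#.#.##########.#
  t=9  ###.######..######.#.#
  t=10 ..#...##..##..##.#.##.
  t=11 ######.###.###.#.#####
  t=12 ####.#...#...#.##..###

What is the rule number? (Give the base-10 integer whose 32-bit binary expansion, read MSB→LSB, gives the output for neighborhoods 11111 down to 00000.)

2742762781

  nb #####: next=#  (t=1,i=8, bit31=1)
  nb ####.: next=.  (t=1,i=9, bit30=0)
  nb ###.#: next=#  (t=1,i=10, bit29=1)
  nb ###..: next=.  (t=1,i=21, bit28=0)
  nb ##.##: next=.  (t=2,i=2, bit27=0)
  nb ##.#.: next=.  (t=1,i=11, bit26=0)
  nb ##..#: next=#  (t=0,i=15, bit25=1)
  nb ##...: next=#  (t=2,i=18, bit24=1)
  nb #.###: next=.  (t=2,i=3, bit23=0)
  nb #.##.: next=#  (t=0,i=19, bit22=1)
  nb #.#.#: next=#  (t=1,i=12, bit21=1)
  nb #.#..: next=#  (t=0,i=3, bit20=1)
  nb #..##: next=#  (t=0,i=12, bit19=1)
  nb #..#.: next=.  (t=0,i=0, bit18=0)
  nb #...#: next=#  (t=0,i=8, bit17=1)
  nb #....: next=#  (t=2,i=19, bit16=1)
  nb .####: next=.  (t=1,i=7, bit15=0)
  nb .###.: next=.  (t=2,i=4, bit14=0)
  nb .##.#: next=#  (t=2,i=1, bit13=1)
  nb .##..: next=#  (t=0,i=14, bit12=1)
  nb .#.##: next=#  (t=0,i=18, bit11=1)
  nb .#.#.: next=#  (t=0,i=2, bit10=1)
  nb .#..#: next=.  (t=0,i=4, bit9=0)
  nb .#...: next=#  (t=0,i=7, bit8=1)
  nb ..###: next=.  (t=1,i=6, bit7=0)
  nb ..##.: next=.  (t=0,i=13, bit6=0)
  nb ..#.#: next=.  (t=0,i=1, bit5=0)
  nb ..#..: next=#  (t=0,i=6, bit4=1)
  nb ...##: next=#  (t=2,i=21, bit3=1)
  nb ...#.: next=#  (t=0,i=9, bit2=1)
  nb ....#: next=.  (t=2,i=20, bit1=0)
  nb .....: next=#  (t=7,i=19, bit0=1)
  bits 10100011011110110011110100011101 = 2742762781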